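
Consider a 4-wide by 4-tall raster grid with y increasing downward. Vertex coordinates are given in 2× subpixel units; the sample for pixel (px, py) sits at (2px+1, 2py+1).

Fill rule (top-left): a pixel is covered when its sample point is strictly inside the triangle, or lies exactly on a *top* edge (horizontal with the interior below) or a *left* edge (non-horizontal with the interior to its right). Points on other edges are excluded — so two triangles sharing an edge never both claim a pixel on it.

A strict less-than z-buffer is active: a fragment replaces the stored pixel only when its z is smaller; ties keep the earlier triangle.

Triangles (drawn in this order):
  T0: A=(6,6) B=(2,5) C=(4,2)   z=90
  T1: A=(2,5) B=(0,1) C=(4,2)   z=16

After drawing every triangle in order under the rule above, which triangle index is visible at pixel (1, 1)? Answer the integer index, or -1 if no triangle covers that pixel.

T0:
  2·area = 14
  edge (6, 6)→(2, 5): d=(-4,-1) top-left  bias=+0
  edge (2, 5)→(4, 2): d=(2,-3) top-left  bias=+0
  edge (4, 2)→(6, 6): d=(2,4) right/bottom  bias=-1
    (1,2)@(3, 5): e=[1,3,10] → X
    (2,2)@(5, 5): e=[3,9,2] → X
    (3,2)@(7, 5): e=[5,15,-6] → .
    (1,3)@(3, 7): e=[-7,7,14] → .
    (2,3)@(5, 7): e=[-5,13,6] → .
  covered (2 px):
    . . . .
    . . . .
    . X X .
    . . . .
T1:
  2·area = 14
  edge (2, 5)→(0, 1): d=(-2,-4) top-left  bias=+0
  edge (0, 1)→(4, 2): d=(4,1) right/bottom  bias=-1
  edge (4, 2)→(2, 5): d=(-2,3) right/bottom  bias=-1
    (0,1)@(1, 3): e=[0,7,7] → X  [on edge]
    (1,1)@(3, 3): e=[8,5,1] → X
    (2,1)@(5, 3): e=[16,3,-5] → .
    (0,2)@(1, 5): e=[-4,15,3] → .
    (1,2)@(3, 5): e=[4,13,-3] → .
    (1,3)@(3, 7): e=[0,21,-7] → .  [on edge]
  covered (2 px):
    . . . .
    X X . .
    . . . .
    . . . .

Z-buffer (winner per pixel, '.' = empty):
  . . . .
  1 1 . .
  . 0 0 .
  . . . .

Result: 1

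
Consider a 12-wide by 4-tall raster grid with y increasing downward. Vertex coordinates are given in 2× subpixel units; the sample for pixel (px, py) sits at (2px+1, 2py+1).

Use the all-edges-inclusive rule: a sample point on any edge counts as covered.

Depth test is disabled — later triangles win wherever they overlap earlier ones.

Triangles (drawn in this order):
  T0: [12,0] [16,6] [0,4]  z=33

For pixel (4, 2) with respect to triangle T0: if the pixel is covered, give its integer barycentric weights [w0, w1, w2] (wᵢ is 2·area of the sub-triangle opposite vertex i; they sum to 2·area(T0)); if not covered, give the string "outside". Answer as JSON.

T0:
  2·area = 88
  edge (12, 0)→(16, 6): d=(4,6) inclusive
  edge (16, 6)→(0, 4): d=(-16,-2) inclusive
  edge (0, 4)→(12, 0): d=(12,-4) inclusive
    (4,0)@(9, 1): e=[22,66,0] → X  [on edge]
    (5,0)@(11, 1): e=[10,70,8] → X
    (6,0)@(13, 1): e=[-2,74,16] → .
    (1,1)@(3, 3): e=[66,22,0] → X  [on edge]
    (2,1)@(5, 3): e=[54,26,8] → X
    (3,1)@(7, 3): e=[42,30,16] → X
    (6,1)@(13, 3): e=[6,42,40] → X
    (7,1)@(15, 3): e=[-6,46,48] → .
    (1,2)@(3, 5): e=[74,-10,24] → .
    (2,2)@(5, 5): e=[62,-6,32] → .
    (3,2)@(7, 5): e=[50,-2,40] → .
    (4,2)@(9, 5): e=[38,2,48] → X
  covered (12 px):
    . . . . X X . . . . . .
    . X X X X X X . . . . .
    . . . . X X X X . . . .
    . . . . . . . . . . . .

Answer: [2,48,38]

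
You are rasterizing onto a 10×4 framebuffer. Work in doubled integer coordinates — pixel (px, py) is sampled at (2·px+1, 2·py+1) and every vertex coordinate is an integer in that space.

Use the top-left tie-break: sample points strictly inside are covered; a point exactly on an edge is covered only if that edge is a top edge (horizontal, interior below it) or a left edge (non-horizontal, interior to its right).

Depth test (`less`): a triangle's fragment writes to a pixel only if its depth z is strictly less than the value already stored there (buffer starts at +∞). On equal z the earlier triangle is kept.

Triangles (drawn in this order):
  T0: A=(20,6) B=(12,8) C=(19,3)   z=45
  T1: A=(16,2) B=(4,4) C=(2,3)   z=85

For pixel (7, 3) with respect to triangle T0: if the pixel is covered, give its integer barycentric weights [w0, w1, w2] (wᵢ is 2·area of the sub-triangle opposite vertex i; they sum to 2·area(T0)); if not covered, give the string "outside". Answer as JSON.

T0:
  2·area = 26
  edge (20, 6)→(12, 8): d=(-8,2) right/bottom  bias=-1
  edge (12, 8)→(19, 3): d=(7,-5) top-left  bias=+0
  edge (19, 3)→(20, 6): d=(1,3) right/bottom  bias=-1
    (9,1)@(19, 3): e=[26,0,0] → .  [on edge]
    (8,2)@(17, 5): e=[14,4,8] → X
    (9,2)@(19, 5): e=[10,14,2] → X
    (7,3)@(15, 7): e=[2,8,16] → X
    (8,3)@(17, 7): e=[-2,18,10] → .
    (9,3)@(19, 7): e=[-6,28,4] → .
  covered (3 px):
    . . . . . . . . . .
    . . . . . . . . . .
    . . . . . . . . X X
    . . . . . . . X . .
T1:
  2·area = 16
  edge (16, 2)→(4, 4): d=(-12,2) right/bottom  bias=-1
  edge (4, 4)→(2, 3): d=(-2,-1) top-left  bias=+0
  edge (2, 3)→(16, 2): d=(14,-1) top-left  bias=+0
    (1,1)@(3, 3): e=[14,1,1] → X
    (2,1)@(5, 3): e=[10,3,3] → X
    (3,1)@(7, 3): e=[6,5,5] → X
    (4,1)@(9, 3): e=[2,7,7] → X
    (5,1)@(11, 3): e=[-2,9,9] → .
    (1,2)@(3, 5): e=[-10,-3,29] → .
    (2,2)@(5, 5): e=[-14,-1,31] → .
    (3,2)@(7, 5): e=[-18,1,33] → .
    (4,2)@(9, 5): e=[-22,3,35] → .
  covered (4 px):
    . . . . . . . . . .
    . X X X X . . . . .
    . . . . . . . . . .
    . . . . . . . . . .

Answer: [8,16,2]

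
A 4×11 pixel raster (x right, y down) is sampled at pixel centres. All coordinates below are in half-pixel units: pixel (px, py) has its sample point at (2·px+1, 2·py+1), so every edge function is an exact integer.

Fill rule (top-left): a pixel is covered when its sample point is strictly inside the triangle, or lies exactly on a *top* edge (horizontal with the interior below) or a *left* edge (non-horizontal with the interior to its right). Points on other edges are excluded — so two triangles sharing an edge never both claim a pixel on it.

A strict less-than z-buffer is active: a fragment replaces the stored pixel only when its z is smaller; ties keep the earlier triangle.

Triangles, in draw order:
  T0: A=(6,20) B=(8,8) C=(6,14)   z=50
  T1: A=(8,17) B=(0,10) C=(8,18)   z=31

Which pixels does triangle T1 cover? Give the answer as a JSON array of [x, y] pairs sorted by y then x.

T0:
  2·area = 12  (B↔C swapped to make it positive)
  edge (6, 20)→(6, 14): d=(0,-6) top-left  bias=+0
  edge (6, 14)→(8, 8): d=(2,-6) top-left  bias=+0
  edge (8, 8)→(6, 20): d=(-2,12) right/bottom  bias=-1
    (3,5)@(7, 11): e=[6,0,6] → X  [on edge]
    (3,6)@(7, 13): e=[6,4,2] → X
    (3,7)@(7, 15): e=[6,8,-2] → .
    (2,8)@(5, 17): e=[-6,0,18] → .  [on edge]
  covered (2 px):
    . . . .
    . . . .
    . . . .
    . . . .
    . . . .
    . . . X
    . . . X
    . . . .
    . . . .
    . . . .
    . . . .
T1:
  2·area = 8  (B↔C swapped to make it positive)
  edge (8, 17)→(8, 18): d=(0,1) right/bottom  bias=-1
  edge (8, 18)→(0, 10): d=(-8,-8) top-left  bias=+0
  edge (0, 10)→(8, 17): d=(8,7) right/bottom  bias=-1
    (0,5)@(1, 11): e=[7,0,1] → X  [on edge]
    (1,5)@(3, 11): e=[5,16,-13] → .
    (0,6)@(1, 13): e=[7,-16,17] → .
    (1,6)@(3, 13): e=[5,0,3] → X  [on edge]
    (2,6)@(5, 13): e=[3,16,-11] → .
    (1,7)@(3, 15): e=[5,-16,19] → .
    (2,7)@(5, 15): e=[3,0,5] → X  [on edge]
    (3,7)@(7, 15): e=[1,16,-9] → .
    (2,8)@(5, 17): e=[3,-16,21] → .
    (3,8)@(7, 17): e=[1,0,7] → X  [on edge]
    (3,9)@(7, 19): e=[1,-16,23] → .
  covered (4 px):
    . . . .
    . . . .
    . . . .
    . . . .
    . . . .
    X . . .
    . X . .
    . . X .
    . . . X
    . . . .
    . . . .

Result: [[0,5],[1,6],[2,7],[3,8]]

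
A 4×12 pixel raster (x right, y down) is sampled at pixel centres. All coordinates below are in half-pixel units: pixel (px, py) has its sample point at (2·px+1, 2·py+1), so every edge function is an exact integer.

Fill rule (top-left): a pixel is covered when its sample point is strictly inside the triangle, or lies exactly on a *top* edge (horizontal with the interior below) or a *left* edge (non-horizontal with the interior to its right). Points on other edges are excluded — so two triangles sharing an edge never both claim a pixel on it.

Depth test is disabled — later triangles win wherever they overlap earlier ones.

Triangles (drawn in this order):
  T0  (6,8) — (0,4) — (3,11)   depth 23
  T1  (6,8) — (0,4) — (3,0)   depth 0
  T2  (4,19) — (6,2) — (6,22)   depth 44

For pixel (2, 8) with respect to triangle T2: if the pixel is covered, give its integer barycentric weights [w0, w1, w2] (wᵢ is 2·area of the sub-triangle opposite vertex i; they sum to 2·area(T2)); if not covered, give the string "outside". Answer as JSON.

T0:
  2·area = 30  (B↔C swapped to make it positive)
  edge (6, 8)→(3, 11): d=(-3,3) right/bottom  bias=-1
  edge (3, 11)→(0, 4): d=(-3,-7) top-left  bias=+0
  edge (0, 4)→(6, 8): d=(6,4) right/bottom  bias=-1
    (0,2)@(1, 5): e=[24,4,2] → #
    (1,2)@(3, 5): e=[18,18,-6] → ·
    (0,3)@(1, 7): e=[18,-2,14] → ·
    (1,3)@(3, 7): e=[12,12,6] → #
    (2,3)@(5, 7): e=[6,26,-2] → ·
    (3,3)@(7, 7): e=[0,40,-10] → ·  [on edge]
    (1,4)@(3, 9): e=[6,6,18] → #
    (2,4)@(5, 9): e=[0,20,10] → ·  [on edge]
    (1,5)@(3, 11): e=[0,0,30] → ·  [on edge]
    (0,6)@(1, 13): e=[0,-20,50] → ·  [on edge]
  covered (3 px):
    · · · ·
    · · · ·
    # · · ·
    · # · ·
    · # · ·
    · · · ·
    · · · ·
    · · · ·
    · · · ·
    · · · ·
    · · · ·
    · · · ·
T1:
  2·area = 36
  edge (6, 8)→(0, 4): d=(-6,-4) top-left  bias=+0
  edge (0, 4)→(3, 0): d=(3,-4) top-left  bias=+0
  edge (3, 0)→(6, 8): d=(3,8) right/bottom  bias=-1
    (1,0)@(3, 1): e=[30,3,3] → #
    (2,0)@(5, 1): e=[38,11,-13] → ·
    (0,1)@(1, 3): e=[10,1,25] → #
    (2,1)@(5, 3): e=[26,17,-7] → ·
    (0,2)@(1, 5): e=[-2,7,31] → ·
    (1,2)@(3, 5): e=[6,15,15] → #
    (2,2)@(5, 5): e=[14,23,-1] → ·
    (1,3)@(3, 7): e=[-6,21,21] → ·
    (2,3)@(5, 7): e=[2,29,5] → #
    (3,3)@(7, 7): e=[10,37,-11] → ·
    (2,4)@(5, 9): e=[-10,35,11] → ·
  covered (5 px):
    · # · ·
    # # · ·
    · # · ·
    · · # ·
    · · · ·
    · · · ·
    · · · ·
    · · · ·
    · · · ·
    · · · ·
    · · · ·
    · · · ·
T2:
  2·area = 40
  edge (4, 19)→(6, 2): d=(2,-17) top-left  bias=+0
  edge (6, 2)→(6, 22): d=(0,20) right/bottom  bias=-1
  edge (6, 22)→(4, 19): d=(-2,-3) top-left  bias=+0
    (2,5)@(5, 11): e=[1,20,19] → #
    (3,5)@(7, 11): e=[35,-20,25] → ·
    (2,6)@(5, 13): e=[5,20,15] → #
    (3,6)@(7, 13): e=[39,-20,21] → ·
    (2,7)@(5, 15): e=[9,20,11] → #
    (3,7)@(7, 15): e=[43,-20,17] → ·
    (2,8)@(5, 17): e=[13,20,7] → #
    (3,8)@(7, 17): e=[47,-20,13] → ·
    (2,9)@(5, 19): e=[17,20,3] → #
    (3,9)@(7, 19): e=[51,-20,9] → ·
    (2,10)@(5, 21): e=[21,20,-1] → ·
  covered (5 px):
    · · · ·
    · · · ·
    · · · ·
    · · · ·
    · · · ·
    · · # ·
    · · # ·
    · · # ·
    · · # ·
    · · # ·
    · · · ·
    · · · ·

Result: [20,7,13]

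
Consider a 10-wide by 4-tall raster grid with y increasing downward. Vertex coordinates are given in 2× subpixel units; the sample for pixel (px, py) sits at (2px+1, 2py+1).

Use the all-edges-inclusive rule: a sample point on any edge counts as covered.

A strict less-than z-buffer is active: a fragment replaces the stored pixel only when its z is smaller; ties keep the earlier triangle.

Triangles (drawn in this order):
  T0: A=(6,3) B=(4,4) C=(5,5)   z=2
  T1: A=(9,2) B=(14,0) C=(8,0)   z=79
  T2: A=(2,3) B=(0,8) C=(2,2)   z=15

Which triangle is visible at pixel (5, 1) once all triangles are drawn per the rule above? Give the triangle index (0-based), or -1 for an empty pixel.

T0:
  2·area = 3  (B↔C swapped to make it positive)
  edge (6, 3)→(5, 5): d=(-1,2) inclusive
  edge (5, 5)→(4, 4): d=(-1,-1) inclusive
  edge (4, 4)→(6, 3): d=(2,-1) inclusive
    (0,0)@(1, 1): e=[12,0,-9] → .  [on edge]
    (3,0)@(7, 1): e=[0,6,-3] → .  [on edge]
    (1,1)@(3, 3): e=[6,0,-3] → .  [on edge]
    (2,2)@(5, 5): e=[0,0,3] → X  [on edge]
    (3,2)@(7, 5): e=[-4,2,5] → .
    (2,3)@(5, 7): e=[-2,-2,7] → .
    (3,3)@(7, 7): e=[-6,0,9] → .  [on edge]
  covered (1 px):
    . . . . . . . . . .
    . . . . . . . . . .
    . . X . . . . . . .
    . . . . . . . . . .
T1:
  2·area = 12  (B↔C swapped to make it positive)
  edge (9, 2)→(8, 0): d=(-1,-2) inclusive
  edge (8, 0)→(14, 0): d=(6,0) inclusive
  edge (14, 0)→(9, 2): d=(-5,2) inclusive
    (4,0)@(9, 1): e=[1,6,5] → X
    (5,0)@(11, 1): e=[5,6,1] → X
    (6,0)@(13, 1): e=[9,6,-3] → .
    (4,1)@(9, 3): e=[-1,18,-5] → .
    (5,1)@(11, 3): e=[3,18,-9] → .
  covered (2 px):
    . . . . X X . . . .
    . . . . . . . . . .
    . . . . . . . . . .
    . . . . . . . . . .
T2:
  2·area = 2
  edge (2, 3)→(0, 8): d=(-2,5) inclusive
  edge (0, 8)→(2, 2): d=(2,-6) inclusive
  edge (2, 2)→(2, 3): d=(0,1) inclusive
    (0,2)@(1, 5): e=[1,0,1] → X  [on edge]
    (1,2)@(3, 5): e=[-9,12,-1] → .
    (0,3)@(1, 7): e=[-3,4,1] → .
  covered (1 px):
    . . . . . . . . . .
    . . . . . . . . . .
    X . . . . . . . . .
    . . . . . . . . . .

Z-buffer (winner per pixel, '.' = empty):
  . . . . 1 1 . . . .
  . . . . . . . . . .
  2 . 0 . . . . . . .
  . . . . . . . . . .

Final: -1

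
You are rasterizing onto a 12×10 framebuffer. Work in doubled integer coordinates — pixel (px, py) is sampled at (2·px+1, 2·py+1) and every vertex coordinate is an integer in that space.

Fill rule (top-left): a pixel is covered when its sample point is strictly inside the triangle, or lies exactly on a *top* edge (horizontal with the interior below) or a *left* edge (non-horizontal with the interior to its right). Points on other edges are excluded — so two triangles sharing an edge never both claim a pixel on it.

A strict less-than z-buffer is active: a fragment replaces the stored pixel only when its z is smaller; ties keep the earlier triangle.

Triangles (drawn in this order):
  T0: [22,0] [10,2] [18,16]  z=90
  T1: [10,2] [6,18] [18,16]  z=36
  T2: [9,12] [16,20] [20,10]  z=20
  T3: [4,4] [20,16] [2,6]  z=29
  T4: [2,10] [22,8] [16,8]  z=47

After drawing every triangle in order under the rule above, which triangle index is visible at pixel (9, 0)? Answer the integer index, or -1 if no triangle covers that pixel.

T0:
  2·area = 184  (B↔C swapped to make it positive)
  edge (22, 0)→(18, 16): d=(-4,16) right/bottom  bias=-1
  edge (18, 16)→(10, 2): d=(-8,-14) top-left  bias=+0
  edge (10, 2)→(22, 0): d=(12,-2) top-left  bias=+0
    (8,0)@(17, 1): e=[76,106,2] → █
    (9,0)@(19, 1): e=[44,134,6] → █
    (10,0)@(21, 1): e=[12,162,10] → █
    (11,0)@(23, 1): e=[-20,190,14] → ·
    (5,1)@(11, 3): e=[164,6,14] → █
    (6,1)@(13, 3): e=[132,34,18] → █
    (7,1)@(15, 3): e=[100,62,22] → █
    (11,1)@(23, 3): e=[-28,174,38] → ·
    (5,2)@(11, 5): e=[156,-10,38] → ·
    (6,2)@(13, 5): e=[124,18,42] → █
    (10,2)@(21, 5): e=[-4,130,58] → ·
    (6,3)@(13, 7): e=[116,2,66] → █
  covered (23 px):
    · · · · · · · · █ █ █ ·
    · · · · · █ █ █ █ █ █ ·
    · · · · · · █ █ █ █ · ·
    · · · · · · █ █ █ █ · ·
    · · · · · · · █ █ █ · ·
    · · · · · · · · █ █ · ·
    · · · · · · · · █ · · ·
    · · · · · · · · · · · ·
    · · · · · · · · · · · ·
    · · · · · · · · · · · ·
T1:
  2·area = 184  (B↔C swapped to make it positive)
  edge (10, 2)→(18, 16): d=(8,14) right/bottom  bias=-1
  edge (18, 16)→(6, 18): d=(-12,2) right/bottom  bias=-1
  edge (6, 18)→(10, 2): d=(4,-16) top-left  bias=+0
    (5,2)@(11, 5): e=[10,146,28] → █
    (6,2)@(13, 5): e=[-18,142,60] → ·
    (4,3)@(9, 7): e=[54,126,4] → █
    (6,3)@(13, 7): e=[-2,118,68] → ·
    (4,4)@(9, 9): e=[70,102,12] → █
    (6,4)@(13, 9): e=[14,94,76] → █
    (7,4)@(15, 9): e=[-14,90,108] → ·
    (4,5)@(9, 11): e=[86,78,20] → █
    (7,5)@(15, 11): e=[2,66,116] → █
    (8,5)@(17, 11): e=[-26,62,148] → ·
    (4,6)@(9, 13): e=[102,54,28] → █
    (8,6)@(17, 13): e=[-10,38,156] → ·
  covered (23 px):
    · · · · · · · · · · · ·
    · · · · · · · · · · · ·
    · · · · · █ · · · · · ·
    · · · · █ █ · · · · · ·
    · · · · █ █ █ · · · · ·
    · · · · █ █ █ █ · · · ·
    · · · · █ █ █ █ · · · ·
    · · · █ █ █ █ █ █ · · ·
    · · · █ █ █ · · · · · ·
    · · · · · · · · · · · ·
T2:
  2·area = 102  (B↔C swapped to make it positive)
  edge (9, 12)→(20, 10): d=(11,-2) top-left  bias=+0
  edge (20, 10)→(16, 20): d=(-4,10) right/bottom  bias=-1
  edge (16, 20)→(9, 12): d=(-7,-8) top-left  bias=+0
    (7,5)@(15, 11): e=[1,46,55] → █
    (8,5)@(17, 11): e=[5,26,71] → █
    (9,5)@(19, 11): e=[9,6,87] → █
    (10,5)@(21, 11): e=[13,-14,103] → ·
    (5,6)@(11, 13): e=[15,78,9] → █
    (6,6)@(13, 13): e=[19,58,25] → █
    (9,6)@(19, 13): e=[31,-2,73] → ·
    (5,7)@(11, 15): e=[37,70,-5] → ·
    (6,7)@(13, 15): e=[41,50,11] → █
    (9,7)@(19, 15): e=[53,-10,59] → ·
    (6,8)@(13, 17): e=[63,42,-3] → ·
    (7,8)@(15, 17): e=[67,22,13] → █
  covered (12 px):
    · · · · · · · · · · · ·
    · · · · · · · · · · · ·
    · · · · · · · · · · · ·
    · · · · · · · · · · · ·
    · · · · · · · · · · · ·
    · · · · · · · █ █ █ · ·
    · · · · · █ █ █ █ · · ·
    · · · · · · █ █ █ · · ·
    · · · · · · · █ █ · · ·
    · · · · · · · · · · · ·
T3:
  2·area = 56
  edge (4, 4)→(20, 16): d=(16,12) right/bottom  bias=-1
  edge (20, 16)→(2, 6): d=(-18,-10) top-left  bias=+0
  edge (2, 6)→(4, 4): d=(2,-2) top-left  bias=+0
    (3,0)@(7, 1): e=[-84,140,0] → ·  [on edge]
    (2,1)@(5, 3): e=[-28,84,0] → ·  [on edge]
    (1,2)@(3, 5): e=[28,28,0] → █  [on edge]
    (2,2)@(5, 5): e=[4,48,4] → █
    (3,2)@(7, 5): e=[-20,68,8] → ·
    (0,3)@(1, 7): e=[84,-28,0] → ·  [on edge]
    (1,3)@(3, 7): e=[60,-8,4] → ·
    (2,3)@(5, 7): e=[36,12,8] → █
    (3,3)@(7, 7): e=[12,32,12] → █
    (4,3)@(9, 7): e=[-12,52,16] → ·
    (2,4)@(5, 9): e=[68,-24,12] → ·
    (3,4)@(7, 9): e=[44,-4,16] → ·
    (5,5)@(11, 11): e=[28,0,28] → █  [on edge]
  covered (8 px):
    · · · · · · · · · · · ·
    · · · · · · · · · · · ·
    · █ █ · · · · · · · · ·
    · · █ █ · · · · · · · ·
    · · · · █ · · · · · · ·
    · · · · · █ █ · · · · ·
    · · · · · · · █ · · · ·
    · · · · · · · · · · · ·
    · · · · · · · · · · · ·
    · · · · · · · · · · · ·
T4:
  2·area = 12  (B↔C swapped to make it positive)
  edge (2, 10)→(16, 8): d=(14,-2) top-left  bias=+0
  edge (16, 8)→(22, 8): d=(6,0) top-left  bias=+0
  edge (22, 8)→(2, 10): d=(-20,2) right/bottom  bias=-1
    (11,3)@(23, 7): e=[0,-6,18] → ·  [on edge]
    (4,4)@(9, 9): e=[0,6,6] → █  [on edge]
    (5,4)@(11, 9): e=[4,6,2] → █
    (6,4)@(13, 9): e=[8,6,-2] → ·
    (4,5)@(9, 11): e=[28,18,-34] → ·
    (5,5)@(11, 11): e=[32,18,-38] → ·
  covered (2 px):
    · · · · · · · · · · · ·
    · · · · · · · · · · · ·
    · · · · · · · · · · · ·
    · · · · · · · · · · · ·
    · · · · █ █ · · · · · ·
    · · · · · · · · · · · ·
    · · · · · · · · · · · ·
    · · · · · · · · · · · ·
    · · · · · · · · · · · ·
    · · · · · · · · · · · ·

Z-buffer (winner per pixel, '.' = empty):
  . . . . . . . . 0 0 0 .
  . . . . . 0 0 0 0 0 0 .
  . 3 3 . . 1 0 0 0 0 . .
  . . 3 3 1 1 0 0 0 0 . .
  . . . . 3 1 1 0 0 0 . .
  . . . . 1 3 3 2 2 2 . .
  . . . . 1 2 2 2 2 . . .
  . . . 1 1 1 2 2 2 . . .
  . . . 1 1 1 . 2 2 . . .
  . . . . . . . . . . . .

Final: 0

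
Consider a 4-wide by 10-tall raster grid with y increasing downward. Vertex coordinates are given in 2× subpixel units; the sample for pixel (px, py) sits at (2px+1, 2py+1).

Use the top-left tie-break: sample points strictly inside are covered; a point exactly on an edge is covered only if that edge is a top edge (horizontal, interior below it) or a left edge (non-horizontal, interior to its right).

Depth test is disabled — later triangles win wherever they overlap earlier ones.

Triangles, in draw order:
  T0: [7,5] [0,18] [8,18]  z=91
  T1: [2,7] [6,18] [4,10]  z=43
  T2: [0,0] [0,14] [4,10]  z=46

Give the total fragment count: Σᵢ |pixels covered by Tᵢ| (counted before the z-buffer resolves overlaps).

T0:
  2·area = 104  (B↔C swapped to make it positive)
  edge (7, 5)→(8, 18): d=(1,13) right/bottom  bias=-1
  edge (8, 18)→(0, 18): d=(-8,0) right/bottom  bias=-1
  edge (0, 18)→(7, 5): d=(7,-13) top-left  bias=+0
    (3,2)@(7, 5): e=[0,104,0] → .  [on edge]
    (3,3)@(7, 7): e=[2,88,14] → X
    (2,4)@(5, 9): e=[30,72,2] → X
    (2,5)@(5, 11): e=[32,56,16] → X
    (1,6)@(3, 13): e=[60,40,4] → X
    (1,7)@(3, 15): e=[62,24,18] → X
    (0,8)@(1, 17): e=[90,8,6] → X
    (0,9)@(1, 19): e=[92,-8,20] → .
    (1,9)@(3, 19): e=[66,-8,46] → .
    (2,9)@(5, 19): e=[40,-8,72] → .
    (3,9)@(7, 19): e=[14,-8,98] → .
  covered (15 px):
    . . . .
    . . . .
    . . . .
    . . . X
    . . X X
    . . X X
    . X X X
    . X X X
    X X X X
    . . . .
T1:
  2·area = 10  (B↔C swapped to make it positive)
  edge (2, 7)→(4, 10): d=(2,3) right/bottom  bias=-1
  edge (4, 10)→(6, 18): d=(2,8) right/bottom  bias=-1
  edge (6, 18)→(2, 7): d=(-4,-11) top-left  bias=+0
    (1,4)@(3, 9): e=[1,6,3] → X
    (2,4)@(5, 9): e=[-5,-10,25] → .
    (1,5)@(3, 11): e=[5,10,-5] → .
    (2,7)@(5, 15): e=[7,2,1] → X
    (3,7)@(7, 15): e=[1,-14,23] → .
    (2,8)@(5, 17): e=[11,6,-7] → .
  covered (2 px):
    . . . .
    . . . .
    . . . .
    . . . .
    . X . .
    . . . .
    . . . .
    . . X .
    . . . .
    . . . .
T2:
  2·area = 56  (B↔C swapped to make it positive)
  edge (0, 0)→(4, 10): d=(4,10) right/bottom  bias=-1
  edge (4, 10)→(0, 14): d=(-4,4) right/bottom  bias=-1
  edge (0, 14)→(0, 0): d=(0,-14) top-left  bias=+0
    (0,1)@(1, 3): e=[2,40,14] → X
    (1,1)@(3, 3): e=[-18,32,42] → .
    (0,2)@(1, 5): e=[10,32,14] → X
    (1,2)@(3, 5): e=[-10,24,42] → .
    (0,3)@(1, 7): e=[18,24,14] → X
    (1,3)@(3, 7): e=[-2,16,42] → .
    (3,3)@(7, 7): e=[-42,0,98] → .  [on edge]
    (0,4)@(1, 9): e=[26,16,14] → X
    (1,4)@(3, 9): e=[6,8,42] → X
    (2,4)@(5, 9): e=[-14,0,70] → .  [on edge]
    (0,5)@(1, 11): e=[34,8,14] → X
    (1,5)@(3, 11): e=[14,0,42] → .  [on edge]
    (0,6)@(1, 13): e=[42,0,14] → .  [on edge]
  covered (6 px):
    . . . .
    X . . .
    X . . .
    X . . .
    X X . .
    X . . .
    . . . .
    . . . .
    . . . .
    . . . .

Answer: 23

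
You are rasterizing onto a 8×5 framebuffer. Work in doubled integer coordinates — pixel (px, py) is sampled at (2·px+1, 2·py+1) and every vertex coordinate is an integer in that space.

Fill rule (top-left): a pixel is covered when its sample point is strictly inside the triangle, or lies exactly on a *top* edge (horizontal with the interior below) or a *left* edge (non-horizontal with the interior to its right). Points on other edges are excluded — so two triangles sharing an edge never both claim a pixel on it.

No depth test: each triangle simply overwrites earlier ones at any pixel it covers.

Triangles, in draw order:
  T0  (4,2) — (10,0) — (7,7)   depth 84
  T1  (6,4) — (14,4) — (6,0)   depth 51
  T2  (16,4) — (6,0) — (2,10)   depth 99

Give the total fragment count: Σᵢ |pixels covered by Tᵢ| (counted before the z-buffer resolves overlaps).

T0:
  2·area = 36
  edge (4, 2)→(10, 0): d=(6,-2) top-left  bias=+0
  edge (10, 0)→(7, 7): d=(-3,7) right/bottom  bias=-1
  edge (7, 7)→(4, 2): d=(-3,-5) top-left  bias=+0
    (3,0)@(7, 1): e=[0,18,18] → #  [on edge]
    (4,0)@(9, 1): e=[4,4,28] → #
    (5,0)@(11, 1): e=[8,-10,38] → ·
    (0,1)@(1, 3): e=[0,54,-18] → ·  [on edge]
    (2,1)@(5, 3): e=[8,26,2] → #
    (4,1)@(9, 3): e=[16,-2,22] → ·
    (2,2)@(5, 5): e=[20,20,-4] → ·
    (3,2)@(7, 5): e=[24,6,6] → #
    (4,2)@(9, 5): e=[28,-8,16] → ·
    (3,3)@(7, 7): e=[36,0,0] → ·  [on edge]
  covered (5 px):
    · · · # # · · ·
    · · # # · · · ·
    · · · # · · · ·
    · · · · · · · ·
    · · · · · · · ·
T1:
  2·area = 32  (B↔C swapped to make it positive)
  edge (6, 4)→(6, 0): d=(0,-4) top-left  bias=+0
  edge (6, 0)→(14, 4): d=(8,4) right/bottom  bias=-1
  edge (14, 4)→(6, 4): d=(-8,0) right/bottom  bias=-1
    (3,0)@(7, 1): e=[4,4,24] → #
    (4,0)@(9, 1): e=[12,-4,24] → ·
    (3,1)@(7, 3): e=[4,20,8] → #
    (4,1)@(9, 3): e=[12,12,8] → #
    (5,1)@(11, 3): e=[20,4,8] → #
    (6,1)@(13, 3): e=[28,-4,8] → ·
    (3,2)@(7, 5): e=[4,36,-8] → ·
    (4,2)@(9, 5): e=[12,28,-8] → ·
    (5,2)@(11, 5): e=[20,20,-8] → ·
  covered (4 px):
    · · · # · · · ·
    · · · # # # · ·
    · · · · · · · ·
    · · · · · · · ·
    · · · · · · · ·
T2:
  2·area = 116  (B↔C swapped to make it positive)
  edge (16, 4)→(2, 10): d=(-14,6) right/bottom  bias=-1
  edge (2, 10)→(6, 0): d=(4,-10) top-left  bias=+0
  edge (6, 0)→(16, 4): d=(10,4) right/bottom  bias=-1
    (3,0)@(7, 1): e=[96,14,6] → #
    (4,0)@(9, 1): e=[84,34,-2] → ·
    (2,1)@(5, 3): e=[80,2,34] → #
    (4,1)@(9, 3): e=[56,42,18] → #
    (5,1)@(11, 3): e=[44,62,10] → #
    (6,1)@(13, 3): e=[32,82,2] → #
    (7,1)@(15, 3): e=[20,102,-6] → ·
    (2,2)@(5, 5): e=[52,10,54] → #
    (7,2)@(15, 5): e=[-8,110,14] → ·
    (2,3)@(5, 7): e=[24,18,74] → #
    (4,3)@(9, 7): e=[0,58,58] → ·  [on edge]
    (5,3)@(11, 7): e=[-12,78,50] → ·
  covered (14 px):
    · · · # · · · ·
    · · # # # # # ·
    · · # # # # # ·
    · · # # · · · ·
    · # · · · · · ·

Result: 23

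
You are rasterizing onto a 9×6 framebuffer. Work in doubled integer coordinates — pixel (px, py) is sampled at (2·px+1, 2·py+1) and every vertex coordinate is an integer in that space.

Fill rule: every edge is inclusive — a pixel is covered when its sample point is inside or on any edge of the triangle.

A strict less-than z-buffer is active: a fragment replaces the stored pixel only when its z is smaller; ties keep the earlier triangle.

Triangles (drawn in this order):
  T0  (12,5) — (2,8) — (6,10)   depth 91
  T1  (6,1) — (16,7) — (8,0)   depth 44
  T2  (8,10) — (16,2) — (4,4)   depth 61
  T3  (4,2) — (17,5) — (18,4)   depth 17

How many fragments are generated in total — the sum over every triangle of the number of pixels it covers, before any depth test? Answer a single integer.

T0:
  2·area = 32  (B↔C swapped to make it positive)
  edge (12, 5)→(6, 10): d=(-6,5) inclusive
  edge (6, 10)→(2, 8): d=(-4,-2) inclusive
  edge (2, 8)→(12, 5): d=(10,-3) inclusive
    (3,3)@(7, 7): e=[13,14,5] → X
    (4,3)@(9, 7): e=[3,18,11] → X
    (5,3)@(11, 7): e=[-7,22,17] → .
    (2,4)@(5, 9): e=[11,2,19] → X
    (4,4)@(9, 9): e=[-9,10,31] → .
    (2,5)@(5, 11): e=[-1,-6,39] → .
    (3,5)@(7, 11): e=[-11,-2,45] → .
  covered (4 px):
    . . . . . . . . .
    . . . . . . . . .
    . . . . . . . . .
    . . . X X . . . .
    . . X X . . . . .
    . . . . . . . . .
T1:
  2·area = 22  (B↔C swapped to make it positive)
  edge (6, 1)→(8, 0): d=(2,-1) inclusive
  edge (8, 0)→(16, 7): d=(8,7) inclusive
  edge (16, 7)→(6, 1): d=(-10,-6) inclusive
    (3,0)@(7, 1): e=[1,15,6] → X
    (4,0)@(9, 1): e=[3,1,18] → X
    (5,0)@(11, 1): e=[5,-13,30] → .
    (3,1)@(7, 3): e=[5,31,-14] → .
    (4,1)@(9, 3): e=[7,17,-2] → .
    (5,1)@(11, 3): e=[9,3,10] → X
    (6,1)@(13, 3): e=[11,-11,22] → .
    (5,2)@(11, 5): e=[13,19,-10] → .
    (6,2)@(13, 5): e=[15,5,2] → X
    (7,2)@(15, 5): e=[17,-9,14] → .
    (6,3)@(13, 7): e=[19,21,-18] → .
  covered (4 px):
    . . . X X . . . .
    . . . . . X . . .
    . . . . . . X . .
    . . . . . . . . .
    . . . . . . . . .
    . . . . . . . . .
T2:
  2·area = 80  (B↔C swapped to make it positive)
  edge (8, 10)→(4, 4): d=(-4,-6) inclusive
  edge (4, 4)→(16, 2): d=(12,-2) inclusive
  edge (16, 2)→(8, 10): d=(-8,8) inclusive
    (8,0)@(17, 1): e=[90,-10,0] → .  [on edge]
    (5,1)@(11, 3): e=[46,2,32] → X
    (6,1)@(13, 3): e=[58,6,16] → X
    (7,1)@(15, 3): e=[70,10,0] → X  [on edge]
    (8,1)@(17, 3): e=[82,14,-16] → .
    (2,2)@(5, 5): e=[2,14,64] → X
    (3,2)@(7, 5): e=[14,18,48] → X
    (4,2)@(9, 5): e=[26,22,32] → X
    (6,2)@(13, 5): e=[50,30,0] → X  [on edge]
    (7,2)@(15, 5): e=[62,34,-16] → .
    (2,3)@(5, 7): e=[-6,38,48] → .
    (3,3)@(7, 7): e=[6,42,32] → X
    (5,3)@(11, 7): e=[30,50,0] → X  [on edge]
    (4,4)@(9, 9): e=[10,70,0] → X  [on edge]
    (3,5)@(7, 11): e=[-10,90,0] → .  [on edge]
  covered (12 px):
    . . . . . . . . .
    . . . . . X X X .
    . . X X X X X . .
    . . . X X X . . .
    . . . . X . . . .
    . . . . . . . . .
T3:
  2·area = 16  (B↔C swapped to make it positive)
  edge (4, 2)→(18, 4): d=(14,2) inclusive
  edge (18, 4)→(17, 5): d=(-1,1) inclusive
  edge (17, 5)→(4, 2): d=(-13,-3) inclusive
    (4,1)@(9, 3): e=[4,10,2] → X
    (5,1)@(11, 3): e=[0,8,8] → X  [on edge]
    (6,1)@(13, 3): e=[-4,6,14] → .
    (4,2)@(9, 5): e=[32,8,-24] → .
    (5,2)@(11, 5): e=[28,6,-18] → .
    (8,2)@(17, 5): e=[16,0,0] → X  [on edge]
    (7,3)@(15, 7): e=[48,0,-32] → .  [on edge]
    (8,3)@(17, 7): e=[44,-2,-26] → .
    (6,4)@(13, 9): e=[80,0,-64] → .  [on edge]
    (5,5)@(11, 11): e=[112,0,-96] → .  [on edge]
  covered (3 px):
    . . . . . . . . .
    . . . . X X . . .
    . . . . . . . . X
    . . . . . . . . .
    . . . . . . . . .
    . . . . . . . . .

Answer: 23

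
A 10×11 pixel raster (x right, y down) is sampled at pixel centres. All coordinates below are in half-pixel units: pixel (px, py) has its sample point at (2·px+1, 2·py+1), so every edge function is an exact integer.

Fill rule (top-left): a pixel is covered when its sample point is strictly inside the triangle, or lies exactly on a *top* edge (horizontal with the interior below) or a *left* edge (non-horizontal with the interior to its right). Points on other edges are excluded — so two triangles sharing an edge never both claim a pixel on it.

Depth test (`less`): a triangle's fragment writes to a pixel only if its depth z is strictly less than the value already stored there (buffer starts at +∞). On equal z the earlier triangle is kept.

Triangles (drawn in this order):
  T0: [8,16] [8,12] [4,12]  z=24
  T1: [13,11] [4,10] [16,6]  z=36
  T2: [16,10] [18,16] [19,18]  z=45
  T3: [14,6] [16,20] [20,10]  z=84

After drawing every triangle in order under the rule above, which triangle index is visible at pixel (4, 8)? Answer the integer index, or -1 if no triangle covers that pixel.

T0:
  2·area = 16  (B↔C swapped to make it positive)
  edge (8, 16)→(4, 12): d=(-4,-4) top-left  bias=+0
  edge (4, 12)→(8, 12): d=(4,0) top-left  bias=+0
  edge (8, 12)→(8, 16): d=(0,4) right/bottom  bias=-1
    (0,4)@(1, 9): e=[0,-12,28] → ·  [on edge]
    (1,5)@(3, 11): e=[0,-4,20] → ·  [on edge]
    (2,6)@(5, 13): e=[0,4,12] → █  [on edge]
    (3,6)@(7, 13): e=[8,4,4] → █
    (4,6)@(9, 13): e=[16,4,-4] → ·
    (2,7)@(5, 15): e=[-8,12,12] → ·
    (3,7)@(7, 15): e=[0,12,4] → █  [on edge]
    (4,7)@(9, 15): e=[8,12,-4] → ·
    (3,8)@(7, 17): e=[-8,20,4] → ·
    (4,8)@(9, 17): e=[0,20,-4] → ·  [on edge]
    (5,9)@(11, 19): e=[0,28,-12] → ·  [on edge]
    (6,10)@(13, 21): e=[0,36,-20] → ·  [on edge]
  covered (3 px):
    · · · · · · · · · ·
    · · · · · · · · · ·
    · · · · · · · · · ·
    · · · · · · · · · ·
    · · · · · · · · · ·
    · · · · · · · · · ·
    · · █ █ · · · · · ·
    · · · █ · · · · · ·
    · · · · · · · · · ·
    · · · · · · · · · ·
    · · · · · · · · · ·
T1:
  2·area = 48
  edge (13, 11)→(4, 10): d=(-9,-1) top-left  bias=+0
  edge (4, 10)→(16, 6): d=(12,-4) top-left  bias=+0
  edge (16, 6)→(13, 11): d=(-3,5) right/bottom  bias=-1
    (9,0)@(19, 1): e=[96,-48,0] → ·  [on edge]
    (9,2)@(19, 5): e=[60,0,-12] → ·  [on edge]
    (6,3)@(13, 7): e=[36,0,12] → █  [on edge]
    (7,3)@(15, 7): e=[38,8,2] → █
    (8,3)@(17, 7): e=[40,16,-8] → ·
    (3,4)@(7, 9): e=[12,0,36] → █  [on edge]
    (4,4)@(9, 9): e=[14,8,26] → █
    (5,4)@(11, 9): e=[16,16,16] → █
    (7,4)@(15, 9): e=[20,32,-4] → ·
    (0,5)@(1, 11): e=[-12,0,60] → ·  [on edge]
    (3,5)@(7, 11): e=[-6,24,30] → ·
    (4,5)@(9, 11): e=[-4,32,20] → ·
    (6,5)@(13, 11): e=[0,48,0] → ·  [on edge]
    (3,10)@(7, 21): e=[-96,144,0] → ·  [on edge]
  covered (6 px):
    · · · · · · · · · ·
    · · · · · · · · · ·
    · · · · · · · · · ·
    · · · · · · █ █ · ·
    · · · █ █ █ █ · · ·
    · · · · · · · · · ·
    · · · · · · · · · ·
    · · · · · · · · · ·
    · · · · · · · · · ·
    · · · · · · · · · ·
    · · · · · · · · · ·
T2:
  2·area = 2  (B↔C swapped to make it positive)
  edge (16, 10)→(19, 18): d=(3,8) right/bottom  bias=-1
  edge (19, 18)→(18, 16): d=(-1,-2) top-left  bias=+0
  edge (18, 16)→(16, 10): d=(-2,-6) top-left  bias=+0
    (6,0)@(13, 1): e=[-3,5,0] → ·  [on edge]
    (7,3)@(15, 7): e=[-1,3,0] → ·  [on edge]
    (8,6)@(17, 13): e=[1,1,0] → █  [on edge]
    (9,6)@(19, 13): e=[-15,5,12] → ·
    (8,7)@(17, 15): e=[7,-1,-4] → ·
    (9,9)@(19, 19): e=[3,-1,0] → ·  [on edge]
  covered (1 px):
    · · · · · · · · · ·
    · · · · · · · · · ·
    · · · · · · · · · ·
    · · · · · · · · · ·
    · · · · · · · · · ·
    · · · · · · · · · ·
    · · · · · · · · █ ·
    · · · · · · · · · ·
    · · · · · · · · · ·
    · · · · · · · · · ·
    · · · · · · · · · ·
T3:
  2·area = 76  (B↔C swapped to make it positive)
  edge (14, 6)→(20, 10): d=(6,4) right/bottom  bias=-1
  edge (20, 10)→(16, 20): d=(-4,10) right/bottom  bias=-1
  edge (16, 20)→(14, 6): d=(-2,-14) top-left  bias=+0
    (7,3)@(15, 7): e=[2,62,12] → █
    (8,3)@(17, 7): e=[-6,42,40] → ·
    (7,4)@(15, 9): e=[14,54,8] → █
    (8,4)@(17, 9): e=[6,34,36] → █
    (9,4)@(19, 9): e=[-2,14,64] → ·
    (7,5)@(15, 11): e=[26,46,4] → █
    (9,5)@(19, 11): e=[10,6,60] → █
    (7,6)@(15, 13): e=[38,38,0] → █  [on edge]
    (9,6)@(19, 13): e=[22,-2,56] → ·
    (7,7)@(15, 15): e=[50,30,-4] → ·
    (8,7)@(17, 15): e=[42,10,24] → █
    (9,7)@(19, 15): e=[34,-10,52] → ·
  covered (10 px):
    · · · · · · · · · ·
    · · · · · · · · · ·
    · · · · · · · · · ·
    · · · · · · · █ · ·
    · · · · · · · █ █ ·
    · · · · · · · █ █ █
    · · · · · · · █ █ ·
    · · · · · · · · █ ·
    · · · · · · · · █ ·
    · · · · · · · · · ·
    · · · · · · · · · ·

Z-buffer (winner per pixel, '.' = empty):
  . . . . . . . . . .
  . . . . . . . . . .
  . . . . . . . . . .
  . . . . . . 1 1 . .
  . . . 1 1 1 1 3 3 .
  . . . . . . . 3 3 3
  . . 0 0 . . . 3 2 .
  . . . 0 . . . . 3 .
  . . . . . . . . 3 .
  . . . . . . . . . .
  . . . . . . . . . .

Final: -1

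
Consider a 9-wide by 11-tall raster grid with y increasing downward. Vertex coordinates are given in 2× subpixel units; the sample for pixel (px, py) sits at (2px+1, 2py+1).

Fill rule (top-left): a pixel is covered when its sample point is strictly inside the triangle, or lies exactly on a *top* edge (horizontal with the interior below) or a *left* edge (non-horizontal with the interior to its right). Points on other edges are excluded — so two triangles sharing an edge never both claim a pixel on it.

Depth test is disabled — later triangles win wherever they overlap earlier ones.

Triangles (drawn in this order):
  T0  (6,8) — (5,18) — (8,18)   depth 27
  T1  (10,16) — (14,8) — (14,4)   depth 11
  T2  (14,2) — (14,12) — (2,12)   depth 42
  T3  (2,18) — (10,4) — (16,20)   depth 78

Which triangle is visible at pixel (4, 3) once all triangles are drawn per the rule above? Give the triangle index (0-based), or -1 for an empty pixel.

T0:
  2·area = 30  (B↔C swapped to make it positive)
  edge (6, 8)→(8, 18): d=(2,10) right/bottom  bias=-1
  edge (8, 18)→(5, 18): d=(-3,0) right/bottom  bias=-1
  edge (5, 18)→(6, 8): d=(1,-10) top-left  bias=+0
    (2,1)@(5, 3): e=[0,45,-15] → ·  [on edge]
    (3,6)@(7, 13): e=[0,15,15] → ·  [on edge]
    (3,7)@(7, 15): e=[4,9,17] → █
    (4,7)@(9, 15): e=[-16,9,37] → ·
    (3,8)@(7, 17): e=[8,3,19] → █
    (4,8)@(9, 17): e=[-12,3,39] → ·
    (3,9)@(7, 19): e=[12,-3,21] → ·
  covered (2 px):
    · · · · · · · · ·
    · · · · · · · · ·
    · · · · · · · · ·
    · · · · · · · · ·
    · · · · · · · · ·
    · · · · · · · · ·
    · · · · · · · · ·
    · · · █ · · · · ·
    · · · █ · · · · ·
    · · · · · · · · ·
    · · · · · · · · ·
T1:
  2·area = 16  (B↔C swapped to make it positive)
  edge (10, 16)→(14, 4): d=(4,-12) top-left  bias=+0
  edge (14, 4)→(14, 8): d=(0,4) right/bottom  bias=-1
  edge (14, 8)→(10, 16): d=(-4,8) right/bottom  bias=-1
    (7,0)@(15, 1): e=[0,-4,20] → ·  [on edge]
    (6,3)@(13, 7): e=[0,4,12] → █  [on edge]
    (7,3)@(15, 7): e=[24,-4,-4] → ·
    (6,4)@(13, 9): e=[8,4,4] → █
    (7,4)@(15, 9): e=[32,-4,-12] → ·
    (6,5)@(13, 11): e=[16,4,-4] → ·
    (5,6)@(11, 13): e=[0,12,4] → █  [on edge]
    (6,6)@(13, 13): e=[24,4,-12] → ·
    (5,7)@(11, 15): e=[8,12,-4] → ·
    (4,9)@(9, 19): e=[0,20,-4] → ·  [on edge]
  covered (3 px):
    · · · · · · · · ·
    · · · · · · · · ·
    · · · · · · · · ·
    · · · · · · █ · ·
    · · · · · · █ · ·
    · · · · · · · · ·
    · · · · · █ · · ·
    · · · · · · · · ·
    · · · · · · · · ·
    · · · · · · · · ·
    · · · · · · · · ·
T2:
  2·area = 120
  edge (14, 2)→(14, 12): d=(0,10) right/bottom  bias=-1
  edge (14, 12)→(2, 12): d=(-12,0) right/bottom  bias=-1
  edge (2, 12)→(14, 2): d=(12,-10) top-left  bias=+0
    (6,1)@(13, 3): e=[10,108,2] → █
    (7,1)@(15, 3): e=[-10,108,22] → ·
    (5,2)@(11, 5): e=[30,84,6] → █
    (7,2)@(15, 5): e=[-10,84,46] → ·
    (4,3)@(9, 7): e=[50,60,10] → █
    (7,3)@(15, 7): e=[-10,60,70] → ·
    (3,4)@(7, 9): e=[70,36,14] → █
    (7,4)@(15, 9): e=[-10,36,94] → ·
    (2,5)@(5, 11): e=[90,12,18] → █
    (7,5)@(15, 11): e=[-10,12,118] → ·
    (2,6)@(5, 13): e=[90,-12,42] → ·
    (3,6)@(7, 13): e=[70,-12,62] → ·
  covered (15 px):
    · · · · · · · · ·
    · · · · · · █ · ·
    · · · · · █ █ · ·
    · · · · █ █ █ · ·
    · · · █ █ █ █ · ·
    · · █ █ █ █ █ · ·
    · · · · · · · · ·
    · · · · · · · · ·
    · · · · · · · · ·
    · · · · · · · · ·
    · · · · · · · · ·
T3:
  2·area = 212
  edge (2, 18)→(10, 4): d=(8,-14) top-left  bias=+0
  edge (10, 4)→(16, 20): d=(6,16) right/bottom  bias=-1
  edge (16, 20)→(2, 18): d=(-14,-2) top-left  bias=+0
    (4,3)@(9, 7): e=[10,34,168] → █
    (5,3)@(11, 7): e=[38,2,172] → █
    (6,3)@(13, 7): e=[66,-30,176] → ·
    (4,4)@(9, 9): e=[26,46,140] → █
    (6,4)@(13, 9): e=[82,-18,148] → ·
    (3,5)@(7, 11): e=[14,90,108] → █
    (6,5)@(13, 11): e=[98,-6,120] → ·
    (2,6)@(5, 13): e=[2,134,76] → █
    (6,6)@(13, 13): e=[114,6,92] → █
    (7,6)@(15, 13): e=[142,-26,96] → ·
    (2,7)@(5, 15): e=[18,146,48] → █
    (7,7)@(15, 15): e=[158,-14,68] → ·
    (4,9)@(9, 19): e=[106,106,0] → █  [on edge]
  covered (27 px):
    · · · · · · · · ·
    · · · · · · · · ·
    · · · · · · · · ·
    · · · · █ █ · · ·
    · · · · █ █ · · ·
    · · · █ █ █ · · ·
    · · █ █ █ █ █ · ·
    · · █ █ █ █ █ · ·
    · █ █ █ █ █ █ · ·
    · · · · █ █ █ █ ·
    · · · · · · · · ·

Z-buffer (winner per pixel, '.' = empty):
  . . . . . . . . .
  . . . . . . 2 . .
  . . . . . 2 2 . .
  . . . . 3 3 2 . .
  . . . 2 3 3 2 . .
  . . 2 3 3 3 2 . .
  . . 3 3 3 3 3 . .
  . . 3 3 3 3 3 . .
  . 3 3 3 3 3 3 . .
  . . . . 3 3 3 3 .
  . . . . . . . . .

Answer: 3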